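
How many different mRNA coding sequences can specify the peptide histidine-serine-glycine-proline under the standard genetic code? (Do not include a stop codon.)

192

His: 2 codons.
Ser: 6 codons.
Gly: 4 codons.
Pro: 4 codons.
2 × 6 × 4 × 4 = 192.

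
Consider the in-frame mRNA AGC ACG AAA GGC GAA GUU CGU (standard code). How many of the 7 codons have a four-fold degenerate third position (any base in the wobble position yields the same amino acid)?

4

Codon 1 AGC (Ser): third position 2-fold.
Codon 2 ACG (Thr): third position 4-fold.
Codon 3 AAA (Lys): third position 2-fold.
Codon 4 GGC (Gly): third position 4-fold.
Codon 5 GAA (Glu): third position 2-fold.
Codon 6 GUU (Val): third position 4-fold.
Codon 7 CGU (Arg): third position 4-fold.
Four-fold degenerate third positions: 4.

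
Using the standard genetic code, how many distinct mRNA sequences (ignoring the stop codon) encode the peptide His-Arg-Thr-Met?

His: 2 codons.
Arg: 6 codons.
Thr: 4 codons.
Met: 1 codon.
2 × 6 × 4 × 1 = 48.

48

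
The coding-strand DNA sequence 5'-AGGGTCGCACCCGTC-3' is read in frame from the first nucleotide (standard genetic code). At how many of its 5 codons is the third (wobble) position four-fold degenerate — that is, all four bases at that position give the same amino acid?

4

Codon 1 AGG (Arg): third position 2-fold.
Codon 2 GTC (Val): third position 4-fold.
Codon 3 GCA (Ala): third position 4-fold.
Codon 4 CCC (Pro): third position 4-fold.
Codon 5 GTC (Val): third position 4-fold.
Four-fold degenerate third positions: 4.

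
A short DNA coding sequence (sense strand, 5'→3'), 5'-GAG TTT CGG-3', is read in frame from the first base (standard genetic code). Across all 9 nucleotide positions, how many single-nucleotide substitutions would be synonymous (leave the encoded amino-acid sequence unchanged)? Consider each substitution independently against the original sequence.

6

Codon 1 (GAG, Glu): 1 synonymous substitution.
Codon 2 (TTT, Phe): 1 synonymous substitution.
Codon 3 (CGG, Arg): 4 synonymous substitutions.
Total: 1 + 1 + 4 = 6.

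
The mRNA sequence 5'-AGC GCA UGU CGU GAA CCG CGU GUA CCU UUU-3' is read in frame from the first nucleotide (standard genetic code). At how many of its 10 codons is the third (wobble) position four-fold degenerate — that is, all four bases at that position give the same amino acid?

Codon 1 AGC (Ser): third position 2-fold.
Codon 2 GCA (Ala): third position 4-fold.
Codon 3 UGU (Cys): third position 2-fold.
Codon 4 CGU (Arg): third position 4-fold.
Codon 5 GAA (Glu): third position 2-fold.
Codon 6 CCG (Pro): third position 4-fold.
Codon 7 CGU (Arg): third position 4-fold.
Codon 8 GUA (Val): third position 4-fold.
Codon 9 CCU (Pro): third position 4-fold.
Codon 10 UUU (Phe): third position 2-fold.
Four-fold degenerate third positions: 6.

6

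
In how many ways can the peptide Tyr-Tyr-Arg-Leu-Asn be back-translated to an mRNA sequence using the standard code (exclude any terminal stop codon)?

Tyr: 2 codons.
Tyr: 2 codons.
Arg: 6 codons.
Leu: 6 codons.
Asn: 2 codons.
2 × 2 × 6 × 6 × 2 = 288.

288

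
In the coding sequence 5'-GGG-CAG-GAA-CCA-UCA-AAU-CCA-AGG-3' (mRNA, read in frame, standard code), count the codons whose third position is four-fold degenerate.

Codon 1 GGG (Gly): third position 4-fold.
Codon 2 CAG (Gln): third position 2-fold.
Codon 3 GAA (Glu): third position 2-fold.
Codon 4 CCA (Pro): third position 4-fold.
Codon 5 UCA (Ser): third position 4-fold.
Codon 6 AAU (Asn): third position 2-fold.
Codon 7 CCA (Pro): third position 4-fold.
Codon 8 AGG (Arg): third position 2-fold.
Four-fold degenerate third positions: 4.

4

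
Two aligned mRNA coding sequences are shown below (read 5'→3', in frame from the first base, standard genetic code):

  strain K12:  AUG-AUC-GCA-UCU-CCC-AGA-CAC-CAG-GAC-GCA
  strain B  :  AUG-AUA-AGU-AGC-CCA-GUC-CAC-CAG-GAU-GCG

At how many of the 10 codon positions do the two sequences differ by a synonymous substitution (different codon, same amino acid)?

Codon 1: AUG Met / AUG Met — identical.
Codon 2: AUC Ile / AUA Ile — synonymous.
Codon 3: GCA Ala / AGU Ser — nonsynonymous.
Codon 4: UCU Ser / AGC Ser — synonymous.
Codon 5: CCC Pro / CCA Pro — synonymous.
Codon 6: AGA Arg / GUC Val — nonsynonymous.
Codon 7: CAC His / CAC His — identical.
Codon 8: CAG Gln / CAG Gln — identical.
Codon 9: GAC Asp / GAU Asp — synonymous.
Codon 10: GCA Ala / GCG Ala — synonymous.
Synonymous differences: 5.

5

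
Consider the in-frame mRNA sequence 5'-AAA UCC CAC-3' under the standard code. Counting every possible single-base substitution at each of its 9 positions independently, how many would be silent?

Codon 1 (AAA, Lys): 1 synonymous substitution.
Codon 2 (UCC, Ser): 3 synonymous substitutions.
Codon 3 (CAC, His): 1 synonymous substitution.
Total: 1 + 3 + 1 = 5.

5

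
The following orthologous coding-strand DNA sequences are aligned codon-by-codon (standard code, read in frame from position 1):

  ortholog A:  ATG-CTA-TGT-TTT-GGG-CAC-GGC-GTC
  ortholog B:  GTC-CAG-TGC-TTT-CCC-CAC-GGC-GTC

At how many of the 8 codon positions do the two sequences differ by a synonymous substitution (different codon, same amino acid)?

1

Codon 1: ATG Met / GTC Val — nonsynonymous.
Codon 2: CTA Leu / CAG Gln — nonsynonymous.
Codon 3: TGT Cys / TGC Cys — synonymous.
Codon 4: TTT Phe / TTT Phe — identical.
Codon 5: GGG Gly / CCC Pro — nonsynonymous.
Codon 6: CAC His / CAC His — identical.
Codon 7: GGC Gly / GGC Gly — identical.
Codon 8: GTC Val / GTC Val — identical.
Synonymous differences: 1.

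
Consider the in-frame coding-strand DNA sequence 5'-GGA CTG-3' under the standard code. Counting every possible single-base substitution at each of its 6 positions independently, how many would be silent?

7

Codon 1 (GGA, Gly): 3 synonymous substitutions.
Codon 2 (CTG, Leu): 4 synonymous substitutions.
Total: 3 + 4 = 7.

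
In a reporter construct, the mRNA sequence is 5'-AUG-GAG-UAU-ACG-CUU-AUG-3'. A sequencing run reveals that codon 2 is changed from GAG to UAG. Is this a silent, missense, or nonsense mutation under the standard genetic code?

nonsense

Position 4 falls in codon 2: GAG → Glu.
After the substitution the codon is UAG → Stop.
The new codon is a stop codon, so this is a nonsense mutation.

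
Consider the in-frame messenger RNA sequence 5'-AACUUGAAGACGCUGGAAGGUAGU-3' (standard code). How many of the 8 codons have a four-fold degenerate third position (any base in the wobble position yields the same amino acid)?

Codon 1 AAC (Asn): third position 2-fold.
Codon 2 UUG (Leu): third position 2-fold.
Codon 3 AAG (Lys): third position 2-fold.
Codon 4 ACG (Thr): third position 4-fold.
Codon 5 CUG (Leu): third position 4-fold.
Codon 6 GAA (Glu): third position 2-fold.
Codon 7 GGU (Gly): third position 4-fold.
Codon 8 AGU (Ser): third position 2-fold.
Four-fold degenerate third positions: 3.

3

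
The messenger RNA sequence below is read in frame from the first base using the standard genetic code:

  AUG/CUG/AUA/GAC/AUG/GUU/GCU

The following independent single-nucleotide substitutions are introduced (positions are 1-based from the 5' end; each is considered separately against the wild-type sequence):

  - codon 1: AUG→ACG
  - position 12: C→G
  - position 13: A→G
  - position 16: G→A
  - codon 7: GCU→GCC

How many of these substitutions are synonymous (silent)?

1

Codon 1: AUG (Met) → ACG (Thr) — missense.
Codon 4: GAC (Asp) → GAG (Glu) — missense.
Codon 5: AUG (Met) → GUG (Val) — missense.
Codon 6: GUU (Val) → AUU (Ile) — missense.
Codon 7: GCU (Ala) → GCC (Ala) — synonymous.
Synonymous: 1 of 5.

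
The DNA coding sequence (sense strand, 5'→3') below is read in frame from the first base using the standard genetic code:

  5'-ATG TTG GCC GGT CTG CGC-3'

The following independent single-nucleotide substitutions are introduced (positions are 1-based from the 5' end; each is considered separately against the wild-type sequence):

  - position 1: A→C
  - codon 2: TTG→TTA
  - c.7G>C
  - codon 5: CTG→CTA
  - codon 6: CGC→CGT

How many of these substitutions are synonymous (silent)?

Codon 1: ATG (Met) → CTG (Leu) — missense.
Codon 2: TTG (Leu) → TTA (Leu) — synonymous.
Codon 3: GCC (Ala) → CCC (Pro) — missense.
Codon 5: CTG (Leu) → CTA (Leu) — synonymous.
Codon 6: CGC (Arg) → CGT (Arg) — synonymous.
Synonymous: 3 of 5.

3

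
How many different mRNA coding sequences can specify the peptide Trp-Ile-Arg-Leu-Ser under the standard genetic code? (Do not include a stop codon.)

648

Trp: 1 codon.
Ile: 3 codons.
Arg: 6 codons.
Leu: 6 codons.
Ser: 6 codons.
1 × 3 × 6 × 6 × 6 = 648.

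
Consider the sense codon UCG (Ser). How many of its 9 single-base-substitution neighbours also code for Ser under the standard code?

Position 1: none → 0 synonymous.
Position 2: none → 0 synonymous.
Position 3: UCU, UCC, UCA → 3 synonymous.
Total: 0 + 0 + 3 = 3.

3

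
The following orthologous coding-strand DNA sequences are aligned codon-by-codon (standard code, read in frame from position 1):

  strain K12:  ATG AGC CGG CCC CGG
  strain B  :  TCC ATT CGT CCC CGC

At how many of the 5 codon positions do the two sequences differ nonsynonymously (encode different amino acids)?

2

Codon 1: ATG Met / TCC Ser — nonsynonymous.
Codon 2: AGC Ser / ATT Ile — nonsynonymous.
Codon 3: CGG Arg / CGT Arg — synonymous.
Codon 4: CCC Pro / CCC Pro — identical.
Codon 5: CGG Arg / CGC Arg — synonymous.
Nonsynonymous differences: 2.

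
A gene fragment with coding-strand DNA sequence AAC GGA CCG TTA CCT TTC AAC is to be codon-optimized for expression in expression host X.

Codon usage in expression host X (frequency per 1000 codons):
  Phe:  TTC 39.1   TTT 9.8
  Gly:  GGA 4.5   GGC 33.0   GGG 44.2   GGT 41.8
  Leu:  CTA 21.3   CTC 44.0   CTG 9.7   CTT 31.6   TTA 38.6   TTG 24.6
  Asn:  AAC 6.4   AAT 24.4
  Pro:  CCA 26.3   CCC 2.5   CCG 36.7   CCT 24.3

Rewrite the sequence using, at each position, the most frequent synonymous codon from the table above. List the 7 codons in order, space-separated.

AAT GGG CCG CTC CCG TTC AAT

Codon 1 (Asn): best is AAT at 24.4.
Codon 2 (Gly): best is GGG at 44.2.
Codon 3 (Pro): best is CCG at 36.7.
Codon 4 (Leu): best is CTC at 44.0.
Codon 5 (Pro): best is CCG at 36.7.
Codon 6 (Phe): best is TTC at 39.1.
Codon 7 (Asn): best is AAT at 24.4.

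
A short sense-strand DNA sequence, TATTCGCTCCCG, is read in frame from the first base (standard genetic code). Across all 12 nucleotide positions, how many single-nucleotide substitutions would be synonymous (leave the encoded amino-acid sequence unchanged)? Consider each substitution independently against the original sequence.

Codon 1 (TAT, Tyr): 1 synonymous substitution.
Codon 2 (TCG, Ser): 3 synonymous substitutions.
Codon 3 (CTC, Leu): 3 synonymous substitutions.
Codon 4 (CCG, Pro): 3 synonymous substitutions.
Total: 1 + 3 + 3 + 3 = 10.

10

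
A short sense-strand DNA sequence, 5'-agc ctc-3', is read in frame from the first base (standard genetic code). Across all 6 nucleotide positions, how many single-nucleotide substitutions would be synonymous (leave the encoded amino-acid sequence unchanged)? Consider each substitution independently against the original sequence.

Codon 1 (AGC, Ser): 1 synonymous substitution.
Codon 2 (CTC, Leu): 3 synonymous substitutions.
Total: 1 + 3 = 4.

4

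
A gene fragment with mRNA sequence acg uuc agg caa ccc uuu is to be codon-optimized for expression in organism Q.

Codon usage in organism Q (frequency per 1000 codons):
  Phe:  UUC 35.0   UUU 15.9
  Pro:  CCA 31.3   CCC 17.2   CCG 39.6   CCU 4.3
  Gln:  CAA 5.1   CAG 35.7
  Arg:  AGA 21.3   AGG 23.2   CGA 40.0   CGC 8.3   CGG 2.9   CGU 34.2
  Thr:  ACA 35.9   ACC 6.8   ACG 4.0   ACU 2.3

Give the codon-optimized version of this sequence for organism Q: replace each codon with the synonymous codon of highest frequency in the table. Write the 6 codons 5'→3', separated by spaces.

Codon 1 (Thr): best is ACA at 35.9.
Codon 2 (Phe): best is UUC at 35.0.
Codon 3 (Arg): best is CGA at 40.0.
Codon 4 (Gln): best is CAG at 35.7.
Codon 5 (Pro): best is CCG at 39.6.
Codon 6 (Phe): best is UUC at 35.0.

ACA UUC CGA CAG CCG UUC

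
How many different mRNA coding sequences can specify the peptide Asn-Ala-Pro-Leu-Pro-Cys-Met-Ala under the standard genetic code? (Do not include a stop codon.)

Asn: 2 codons.
Ala: 4 codons.
Pro: 4 codons.
Leu: 6 codons.
Pro: 4 codons.
Cys: 2 codons.
Met: 1 codon.
Ala: 4 codons.
2 × 4 × 4 × 6 × 4 × 2 × 1 × 4 = 6144.

6144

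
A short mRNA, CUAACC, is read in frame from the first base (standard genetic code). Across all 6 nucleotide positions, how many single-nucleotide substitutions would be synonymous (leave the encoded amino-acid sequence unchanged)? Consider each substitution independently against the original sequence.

Codon 1 (CUA, Leu): 4 synonymous substitutions.
Codon 2 (ACC, Thr): 3 synonymous substitutions.
Total: 4 + 3 = 7.

7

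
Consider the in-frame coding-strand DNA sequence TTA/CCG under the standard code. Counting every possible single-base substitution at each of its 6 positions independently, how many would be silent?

Codon 1 (TTA, Leu): 2 synonymous substitutions.
Codon 2 (CCG, Pro): 3 synonymous substitutions.
Total: 2 + 3 = 5.

5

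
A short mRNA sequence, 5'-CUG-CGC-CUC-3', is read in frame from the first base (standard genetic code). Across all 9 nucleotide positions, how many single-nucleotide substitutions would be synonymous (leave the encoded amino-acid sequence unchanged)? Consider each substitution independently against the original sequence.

10

Codon 1 (CUG, Leu): 4 synonymous substitutions.
Codon 2 (CGC, Arg): 3 synonymous substitutions.
Codon 3 (CUC, Leu): 3 synonymous substitutions.
Total: 4 + 3 + 3 = 10.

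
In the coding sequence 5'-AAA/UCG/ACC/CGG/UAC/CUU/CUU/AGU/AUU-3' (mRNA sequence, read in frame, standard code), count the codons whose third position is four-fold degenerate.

Codon 1 AAA (Lys): third position 2-fold.
Codon 2 UCG (Ser): third position 4-fold.
Codon 3 ACC (Thr): third position 4-fold.
Codon 4 CGG (Arg): third position 4-fold.
Codon 5 UAC (Tyr): third position 2-fold.
Codon 6 CUU (Leu): third position 4-fold.
Codon 7 CUU (Leu): third position 4-fold.
Codon 8 AGU (Ser): third position 2-fold.
Codon 9 AUU (Ile): third position 3-fold.
Four-fold degenerate third positions: 5.

5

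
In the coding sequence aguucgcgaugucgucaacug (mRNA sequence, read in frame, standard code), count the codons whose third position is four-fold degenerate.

4

Codon 1 AGU (Ser): third position 2-fold.
Codon 2 UCG (Ser): third position 4-fold.
Codon 3 CGA (Arg): third position 4-fold.
Codon 4 UGU (Cys): third position 2-fold.
Codon 5 CGU (Arg): third position 4-fold.
Codon 6 CAA (Gln): third position 2-fold.
Codon 7 CUG (Leu): third position 4-fold.
Four-fold degenerate third positions: 4.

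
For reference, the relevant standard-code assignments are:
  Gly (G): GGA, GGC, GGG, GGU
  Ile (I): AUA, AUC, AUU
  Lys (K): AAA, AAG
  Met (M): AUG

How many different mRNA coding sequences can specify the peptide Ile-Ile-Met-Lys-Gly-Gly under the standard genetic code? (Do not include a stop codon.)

288

Ile: 3 codons.
Ile: 3 codons.
Met: 1 codon.
Lys: 2 codons.
Gly: 4 codons.
Gly: 4 codons.
3 × 3 × 1 × 2 × 4 × 4 = 288.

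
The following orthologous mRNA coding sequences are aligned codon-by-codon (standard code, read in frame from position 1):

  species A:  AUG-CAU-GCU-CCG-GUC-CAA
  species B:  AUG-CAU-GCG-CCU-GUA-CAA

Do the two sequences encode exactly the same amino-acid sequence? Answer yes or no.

Codon 1: AUG Met / AUG Met — identical.
Codon 2: CAU His / CAU His — identical.
Codon 3: GCU Ala / GCG Ala — synonymous.
Codon 4: CCG Pro / CCU Pro — synonymous.
Codon 5: GUC Val / GUA Val — synonymous.
Codon 6: CAA Gln / CAA Gln — identical.
Nonsynonymous differences: 0 → same protein.

yes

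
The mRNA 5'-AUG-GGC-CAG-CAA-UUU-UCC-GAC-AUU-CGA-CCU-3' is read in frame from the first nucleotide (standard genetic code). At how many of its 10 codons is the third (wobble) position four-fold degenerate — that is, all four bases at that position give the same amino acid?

4

Codon 1 AUG (Met): third position 1-fold.
Codon 2 GGC (Gly): third position 4-fold.
Codon 3 CAG (Gln): third position 2-fold.
Codon 4 CAA (Gln): third position 2-fold.
Codon 5 UUU (Phe): third position 2-fold.
Codon 6 UCC (Ser): third position 4-fold.
Codon 7 GAC (Asp): third position 2-fold.
Codon 8 AUU (Ile): third position 3-fold.
Codon 9 CGA (Arg): third position 4-fold.
Codon 10 CCU (Pro): third position 4-fold.
Four-fold degenerate third positions: 4.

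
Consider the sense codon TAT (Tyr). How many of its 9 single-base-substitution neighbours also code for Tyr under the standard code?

1

Position 1: none → 0 synonymous.
Position 2: none → 0 synonymous.
Position 3: TAC → 1 synonymous.
Total: 0 + 0 + 1 = 1.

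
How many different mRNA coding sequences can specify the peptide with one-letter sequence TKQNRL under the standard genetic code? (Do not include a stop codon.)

1152

Thr: 4 codons.
Lys: 2 codons.
Gln: 2 codons.
Asn: 2 codons.
Arg: 6 codons.
Leu: 6 codons.
4 × 2 × 2 × 2 × 6 × 6 = 1152.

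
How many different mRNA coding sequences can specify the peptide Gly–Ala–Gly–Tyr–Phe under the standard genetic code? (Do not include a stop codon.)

Gly: 4 codons.
Ala: 4 codons.
Gly: 4 codons.
Tyr: 2 codons.
Phe: 2 codons.
4 × 4 × 4 × 2 × 2 = 256.

256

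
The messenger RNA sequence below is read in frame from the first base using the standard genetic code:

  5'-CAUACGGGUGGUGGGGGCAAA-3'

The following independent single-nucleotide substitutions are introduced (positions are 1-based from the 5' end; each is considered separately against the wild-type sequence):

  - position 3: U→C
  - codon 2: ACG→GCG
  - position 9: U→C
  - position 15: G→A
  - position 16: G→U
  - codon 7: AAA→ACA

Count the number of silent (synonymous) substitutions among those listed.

3

Codon 1: CAU (His) → CAC (His) — synonymous.
Codon 2: ACG (Thr) → GCG (Ala) — missense.
Codon 3: GGU (Gly) → GGC (Gly) — synonymous.
Codon 5: GGG (Gly) → GGA (Gly) — synonymous.
Codon 6: GGC (Gly) → UGC (Cys) — missense.
Codon 7: AAA (Lys) → ACA (Thr) — missense.
Synonymous: 3 of 6.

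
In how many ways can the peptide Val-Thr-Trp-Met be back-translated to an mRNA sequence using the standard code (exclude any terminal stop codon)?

16

Val: 4 codons.
Thr: 4 codons.
Trp: 1 codon.
Met: 1 codon.
4 × 4 × 1 × 1 = 16.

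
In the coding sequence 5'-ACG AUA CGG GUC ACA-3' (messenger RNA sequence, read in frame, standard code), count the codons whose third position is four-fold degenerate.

4

Codon 1 ACG (Thr): third position 4-fold.
Codon 2 AUA (Ile): third position 3-fold.
Codon 3 CGG (Arg): third position 4-fold.
Codon 4 GUC (Val): third position 4-fold.
Codon 5 ACA (Thr): third position 4-fold.
Four-fold degenerate third positions: 4.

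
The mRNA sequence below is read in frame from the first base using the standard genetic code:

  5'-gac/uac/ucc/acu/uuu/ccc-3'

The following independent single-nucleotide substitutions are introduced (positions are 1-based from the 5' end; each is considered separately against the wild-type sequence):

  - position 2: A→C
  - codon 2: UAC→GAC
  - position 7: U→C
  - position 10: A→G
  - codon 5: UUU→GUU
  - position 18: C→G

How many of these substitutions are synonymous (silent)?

1

Codon 1: GAC (Asp) → GCC (Ala) — missense.
Codon 2: UAC (Tyr) → GAC (Asp) — missense.
Codon 3: UCC (Ser) → CCC (Pro) — missense.
Codon 4: ACU (Thr) → GCU (Ala) — missense.
Codon 5: UUU (Phe) → GUU (Val) — missense.
Codon 6: CCC (Pro) → CCG (Pro) — synonymous.
Synonymous: 1 of 6.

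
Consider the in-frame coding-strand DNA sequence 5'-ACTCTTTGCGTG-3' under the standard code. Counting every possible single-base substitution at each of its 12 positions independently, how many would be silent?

Codon 1 (ACT, Thr): 3 synonymous substitutions.
Codon 2 (CTT, Leu): 3 synonymous substitutions.
Codon 3 (TGC, Cys): 1 synonymous substitution.
Codon 4 (GTG, Val): 3 synonymous substitutions.
Total: 3 + 3 + 1 + 3 = 10.

10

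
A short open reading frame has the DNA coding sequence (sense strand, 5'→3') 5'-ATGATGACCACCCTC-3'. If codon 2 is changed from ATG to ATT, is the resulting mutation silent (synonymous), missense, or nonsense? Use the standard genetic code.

missense

Position 6 falls in codon 2: ATG → Met.
After the substitution the codon is ATT → Ile.
Met ≠ Ile, so this is a missense mutation.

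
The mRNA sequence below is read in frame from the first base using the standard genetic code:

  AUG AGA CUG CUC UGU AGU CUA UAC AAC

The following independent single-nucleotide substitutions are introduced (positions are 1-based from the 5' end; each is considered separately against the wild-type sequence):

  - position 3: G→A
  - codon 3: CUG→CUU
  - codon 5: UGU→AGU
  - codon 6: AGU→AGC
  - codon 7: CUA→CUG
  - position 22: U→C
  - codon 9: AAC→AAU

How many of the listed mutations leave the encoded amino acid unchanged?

4

Codon 1: AUG (Met) → AUA (Ile) — missense.
Codon 3: CUG (Leu) → CUU (Leu) — synonymous.
Codon 5: UGU (Cys) → AGU (Ser) — missense.
Codon 6: AGU (Ser) → AGC (Ser) — synonymous.
Codon 7: CUA (Leu) → CUG (Leu) — synonymous.
Codon 8: UAC (Tyr) → CAC (His) — missense.
Codon 9: AAC (Asn) → AAU (Asn) — synonymous.
Synonymous: 4 of 7.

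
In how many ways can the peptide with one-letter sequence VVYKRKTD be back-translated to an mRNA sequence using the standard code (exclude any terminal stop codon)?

6144

Val: 4 codons.
Val: 4 codons.
Tyr: 2 codons.
Lys: 2 codons.
Arg: 6 codons.
Lys: 2 codons.
Thr: 4 codons.
Asp: 2 codons.
4 × 4 × 2 × 2 × 6 × 2 × 4 × 2 = 6144.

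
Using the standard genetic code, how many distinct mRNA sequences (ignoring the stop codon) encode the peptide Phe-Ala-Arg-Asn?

Phe: 2 codons.
Ala: 4 codons.
Arg: 6 codons.
Asn: 2 codons.
2 × 4 × 6 × 2 = 96.

96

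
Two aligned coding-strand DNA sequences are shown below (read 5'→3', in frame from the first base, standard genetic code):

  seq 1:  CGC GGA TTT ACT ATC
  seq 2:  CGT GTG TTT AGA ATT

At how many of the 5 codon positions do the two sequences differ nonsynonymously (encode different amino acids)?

2

Codon 1: CGC Arg / CGT Arg — synonymous.
Codon 2: GGA Gly / GTG Val — nonsynonymous.
Codon 3: TTT Phe / TTT Phe — identical.
Codon 4: ACT Thr / AGA Arg — nonsynonymous.
Codon 5: ATC Ile / ATT Ile — synonymous.
Nonsynonymous differences: 2.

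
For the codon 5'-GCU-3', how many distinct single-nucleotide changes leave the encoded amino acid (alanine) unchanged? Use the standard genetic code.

Position 1: none → 0 synonymous.
Position 2: none → 0 synonymous.
Position 3: GCC, GCA, GCG → 3 synonymous.
Total: 0 + 0 + 3 = 3.

3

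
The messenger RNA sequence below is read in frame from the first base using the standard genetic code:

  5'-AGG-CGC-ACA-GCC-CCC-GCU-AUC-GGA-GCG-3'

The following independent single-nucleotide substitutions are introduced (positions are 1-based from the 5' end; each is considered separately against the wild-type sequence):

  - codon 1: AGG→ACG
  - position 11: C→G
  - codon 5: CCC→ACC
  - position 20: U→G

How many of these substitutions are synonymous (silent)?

Codon 1: AGG (Arg) → ACG (Thr) — missense.
Codon 4: GCC (Ala) → GGC (Gly) — missense.
Codon 5: CCC (Pro) → ACC (Thr) — missense.
Codon 7: AUC (Ile) → AGC (Ser) — missense.
Synonymous: 0 of 4.

0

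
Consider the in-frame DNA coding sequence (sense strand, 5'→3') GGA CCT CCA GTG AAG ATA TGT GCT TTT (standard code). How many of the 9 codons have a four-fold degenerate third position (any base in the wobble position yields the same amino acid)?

Codon 1 GGA (Gly): third position 4-fold.
Codon 2 CCT (Pro): third position 4-fold.
Codon 3 CCA (Pro): third position 4-fold.
Codon 4 GTG (Val): third position 4-fold.
Codon 5 AAG (Lys): third position 2-fold.
Codon 6 ATA (Ile): third position 3-fold.
Codon 7 TGT (Cys): third position 2-fold.
Codon 8 GCT (Ala): third position 4-fold.
Codon 9 TTT (Phe): third position 2-fold.
Four-fold degenerate third positions: 5.

5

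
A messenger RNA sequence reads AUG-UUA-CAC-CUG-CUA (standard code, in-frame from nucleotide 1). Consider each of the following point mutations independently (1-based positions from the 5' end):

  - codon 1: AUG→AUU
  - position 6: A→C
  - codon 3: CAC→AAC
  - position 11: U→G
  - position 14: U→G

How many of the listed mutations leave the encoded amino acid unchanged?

0

Codon 1: AUG (Met) → AUU (Ile) — missense.
Codon 2: UUA (Leu) → UUC (Phe) — missense.
Codon 3: CAC (His) → AAC (Asn) — missense.
Codon 4: CUG (Leu) → CGG (Arg) — missense.
Codon 5: CUA (Leu) → CGA (Arg) — missense.
Synonymous: 0 of 5.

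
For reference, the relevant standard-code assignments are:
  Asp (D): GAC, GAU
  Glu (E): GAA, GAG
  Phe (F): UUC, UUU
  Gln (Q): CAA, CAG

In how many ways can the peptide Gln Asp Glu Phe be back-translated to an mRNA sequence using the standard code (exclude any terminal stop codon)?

Gln: 2 codons.
Asp: 2 codons.
Glu: 2 codons.
Phe: 2 codons.
2 × 2 × 2 × 2 = 16.

16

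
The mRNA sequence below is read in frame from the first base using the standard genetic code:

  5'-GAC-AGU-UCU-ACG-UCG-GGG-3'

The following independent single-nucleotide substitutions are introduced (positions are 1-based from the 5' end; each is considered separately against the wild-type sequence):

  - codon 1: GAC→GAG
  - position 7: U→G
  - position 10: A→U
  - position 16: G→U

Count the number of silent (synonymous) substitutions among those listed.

Codon 1: GAC (Asp) → GAG (Glu) — missense.
Codon 3: UCU (Ser) → GCU (Ala) — missense.
Codon 4: ACG (Thr) → UCG (Ser) — missense.
Codon 6: GGG (Gly) → UGG (Trp) — missense.
Synonymous: 0 of 4.

0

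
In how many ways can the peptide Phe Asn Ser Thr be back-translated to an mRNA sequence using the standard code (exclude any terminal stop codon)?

96

Phe: 2 codons.
Asn: 2 codons.
Ser: 6 codons.
Thr: 4 codons.
2 × 2 × 6 × 4 = 96.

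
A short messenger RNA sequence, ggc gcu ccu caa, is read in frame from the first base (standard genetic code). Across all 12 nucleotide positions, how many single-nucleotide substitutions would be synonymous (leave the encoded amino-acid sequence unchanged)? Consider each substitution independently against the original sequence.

Codon 1 (GGC, Gly): 3 synonymous substitutions.
Codon 2 (GCU, Ala): 3 synonymous substitutions.
Codon 3 (CCU, Pro): 3 synonymous substitutions.
Codon 4 (CAA, Gln): 1 synonymous substitution.
Total: 3 + 3 + 3 + 1 = 10.

10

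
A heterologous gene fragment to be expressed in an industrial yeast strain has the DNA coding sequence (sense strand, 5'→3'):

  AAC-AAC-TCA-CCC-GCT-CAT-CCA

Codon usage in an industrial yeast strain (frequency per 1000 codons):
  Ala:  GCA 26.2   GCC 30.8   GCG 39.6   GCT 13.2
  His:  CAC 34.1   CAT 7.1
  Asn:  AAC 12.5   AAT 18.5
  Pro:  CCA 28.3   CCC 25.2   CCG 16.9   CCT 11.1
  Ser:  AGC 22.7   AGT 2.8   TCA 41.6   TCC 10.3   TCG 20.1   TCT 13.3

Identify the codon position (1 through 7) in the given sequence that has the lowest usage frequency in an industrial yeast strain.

6

Codon 1 AAC (Asn): 12.5 per 1000.
Codon 2 AAC (Asn): 12.5 per 1000.
Codon 3 TCA (Ser): 41.6 per 1000.
Codon 4 CCC (Pro): 25.2 per 1000.
Codon 5 GCT (Ala): 13.2 per 1000.
Codon 6 CAT (His): 7.1 per 1000.
Codon 7 CCA (Pro): 28.3 per 1000.
Lowest frequency is 7.1 at codon 6.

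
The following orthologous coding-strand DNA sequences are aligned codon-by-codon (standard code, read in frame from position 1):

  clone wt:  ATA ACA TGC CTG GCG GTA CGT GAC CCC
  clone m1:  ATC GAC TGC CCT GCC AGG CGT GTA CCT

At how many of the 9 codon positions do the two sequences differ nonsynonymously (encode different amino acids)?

Codon 1: ATA Ile / ATC Ile — synonymous.
Codon 2: ACA Thr / GAC Asp — nonsynonymous.
Codon 3: TGC Cys / TGC Cys — identical.
Codon 4: CTG Leu / CCT Pro — nonsynonymous.
Codon 5: GCG Ala / GCC Ala — synonymous.
Codon 6: GTA Val / AGG Arg — nonsynonymous.
Codon 7: CGT Arg / CGT Arg — identical.
Codon 8: GAC Asp / GTA Val — nonsynonymous.
Codon 9: CCC Pro / CCT Pro — synonymous.
Nonsynonymous differences: 4.

4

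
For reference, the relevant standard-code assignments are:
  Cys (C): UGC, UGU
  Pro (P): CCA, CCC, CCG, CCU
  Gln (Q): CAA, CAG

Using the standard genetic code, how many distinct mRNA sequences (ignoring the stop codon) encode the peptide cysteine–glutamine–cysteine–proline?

32

Cys: 2 codons.
Gln: 2 codons.
Cys: 2 codons.
Pro: 4 codons.
2 × 2 × 2 × 4 = 32.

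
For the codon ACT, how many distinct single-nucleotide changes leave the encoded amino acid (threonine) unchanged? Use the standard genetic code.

Position 1: none → 0 synonymous.
Position 2: none → 0 synonymous.
Position 3: ACC, ACA, ACG → 3 synonymous.
Total: 0 + 0 + 3 = 3.

3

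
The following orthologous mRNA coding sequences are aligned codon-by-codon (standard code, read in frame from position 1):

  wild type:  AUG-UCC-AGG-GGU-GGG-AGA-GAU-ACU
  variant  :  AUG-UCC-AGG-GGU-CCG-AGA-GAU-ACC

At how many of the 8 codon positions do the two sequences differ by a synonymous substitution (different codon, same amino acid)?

1

Codon 1: AUG Met / AUG Met — identical.
Codon 2: UCC Ser / UCC Ser — identical.
Codon 3: AGG Arg / AGG Arg — identical.
Codon 4: GGU Gly / GGU Gly — identical.
Codon 5: GGG Gly / CCG Pro — nonsynonymous.
Codon 6: AGA Arg / AGA Arg — identical.
Codon 7: GAU Asp / GAU Asp — identical.
Codon 8: ACU Thr / ACC Thr — synonymous.
Synonymous differences: 1.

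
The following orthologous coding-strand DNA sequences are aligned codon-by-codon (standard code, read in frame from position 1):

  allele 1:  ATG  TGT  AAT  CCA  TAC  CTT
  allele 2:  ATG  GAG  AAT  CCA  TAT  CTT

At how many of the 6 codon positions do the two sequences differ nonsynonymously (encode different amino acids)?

1

Codon 1: ATG Met / ATG Met — identical.
Codon 2: TGT Cys / GAG Glu — nonsynonymous.
Codon 3: AAT Asn / AAT Asn — identical.
Codon 4: CCA Pro / CCA Pro — identical.
Codon 5: TAC Tyr / TAT Tyr — synonymous.
Codon 6: CTT Leu / CTT Leu — identical.
Nonsynonymous differences: 1.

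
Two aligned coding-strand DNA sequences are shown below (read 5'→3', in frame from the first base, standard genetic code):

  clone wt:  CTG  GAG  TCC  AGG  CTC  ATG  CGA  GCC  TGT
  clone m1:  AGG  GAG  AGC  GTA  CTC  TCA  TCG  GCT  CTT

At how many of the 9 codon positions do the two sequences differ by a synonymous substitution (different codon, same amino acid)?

2

Codon 1: CTG Leu / AGG Arg — nonsynonymous.
Codon 2: GAG Glu / GAG Glu — identical.
Codon 3: TCC Ser / AGC Ser — synonymous.
Codon 4: AGG Arg / GTA Val — nonsynonymous.
Codon 5: CTC Leu / CTC Leu — identical.
Codon 6: ATG Met / TCA Ser — nonsynonymous.
Codon 7: CGA Arg / TCG Ser — nonsynonymous.
Codon 8: GCC Ala / GCT Ala — synonymous.
Codon 9: TGT Cys / CTT Leu — nonsynonymous.
Synonymous differences: 2.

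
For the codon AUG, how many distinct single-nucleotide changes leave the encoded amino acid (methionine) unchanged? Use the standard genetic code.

Position 1: none → 0 synonymous.
Position 2: none → 0 synonymous.
Position 3: none → 0 synonymous.
Total: 0 + 0 + 0 = 0.

0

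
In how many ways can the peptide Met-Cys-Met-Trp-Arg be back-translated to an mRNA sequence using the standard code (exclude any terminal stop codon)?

Met: 1 codon.
Cys: 2 codons.
Met: 1 codon.
Trp: 1 codon.
Arg: 6 codons.
1 × 2 × 1 × 1 × 6 = 12.

12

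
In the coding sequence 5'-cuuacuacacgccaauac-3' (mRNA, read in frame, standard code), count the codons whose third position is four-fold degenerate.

4

Codon 1 CUU (Leu): third position 4-fold.
Codon 2 ACU (Thr): third position 4-fold.
Codon 3 ACA (Thr): third position 4-fold.
Codon 4 CGC (Arg): third position 4-fold.
Codon 5 CAA (Gln): third position 2-fold.
Codon 6 UAC (Tyr): third position 2-fold.
Four-fold degenerate third positions: 4.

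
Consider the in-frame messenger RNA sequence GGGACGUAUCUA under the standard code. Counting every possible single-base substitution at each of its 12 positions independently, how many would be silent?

Codon 1 (GGG, Gly): 3 synonymous substitutions.
Codon 2 (ACG, Thr): 3 synonymous substitutions.
Codon 3 (UAU, Tyr): 1 synonymous substitution.
Codon 4 (CUA, Leu): 4 synonymous substitutions.
Total: 3 + 3 + 1 + 4 = 11.

11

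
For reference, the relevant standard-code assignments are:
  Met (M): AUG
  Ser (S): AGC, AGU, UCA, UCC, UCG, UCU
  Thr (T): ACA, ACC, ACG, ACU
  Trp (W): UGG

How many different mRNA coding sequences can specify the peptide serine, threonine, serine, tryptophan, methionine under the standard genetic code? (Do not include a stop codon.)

Ser: 6 codons.
Thr: 4 codons.
Ser: 6 codons.
Trp: 1 codon.
Met: 1 codon.
6 × 4 × 6 × 1 × 1 = 144.

144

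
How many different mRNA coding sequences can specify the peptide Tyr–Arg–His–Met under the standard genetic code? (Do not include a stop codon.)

24

Tyr: 2 codons.
Arg: 6 codons.
His: 2 codons.
Met: 1 codon.
2 × 6 × 2 × 1 = 24.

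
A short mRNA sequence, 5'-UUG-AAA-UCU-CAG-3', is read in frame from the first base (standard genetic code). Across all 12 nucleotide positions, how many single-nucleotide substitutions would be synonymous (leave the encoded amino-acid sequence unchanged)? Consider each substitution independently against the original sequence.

Codon 1 (UUG, Leu): 2 synonymous substitutions.
Codon 2 (AAA, Lys): 1 synonymous substitution.
Codon 3 (UCU, Ser): 3 synonymous substitutions.
Codon 4 (CAG, Gln): 1 synonymous substitution.
Total: 2 + 1 + 3 + 1 = 7.

7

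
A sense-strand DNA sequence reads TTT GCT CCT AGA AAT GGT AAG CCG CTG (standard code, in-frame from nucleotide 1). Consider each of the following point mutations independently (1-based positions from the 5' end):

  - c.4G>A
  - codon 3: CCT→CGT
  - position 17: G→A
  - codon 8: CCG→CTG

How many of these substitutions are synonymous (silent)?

0

Codon 2: GCT (Ala) → ACT (Thr) — missense.
Codon 3: CCT (Pro) → CGT (Arg) — missense.
Codon 6: GGT (Gly) → GAT (Asp) — missense.
Codon 8: CCG (Pro) → CTG (Leu) — missense.
Synonymous: 0 of 4.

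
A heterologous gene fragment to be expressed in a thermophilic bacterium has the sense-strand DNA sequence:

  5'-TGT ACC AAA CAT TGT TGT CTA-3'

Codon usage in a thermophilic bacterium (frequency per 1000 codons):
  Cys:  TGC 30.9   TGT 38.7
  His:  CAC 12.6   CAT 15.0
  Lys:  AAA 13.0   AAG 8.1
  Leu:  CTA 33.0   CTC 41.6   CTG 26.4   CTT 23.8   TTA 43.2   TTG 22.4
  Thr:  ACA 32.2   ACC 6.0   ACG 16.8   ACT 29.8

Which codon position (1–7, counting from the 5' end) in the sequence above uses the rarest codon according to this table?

Codon 1 TGT (Cys): 38.7 per 1000.
Codon 2 ACC (Thr): 6.0 per 1000.
Codon 3 AAA (Lys): 13.0 per 1000.
Codon 4 CAT (His): 15.0 per 1000.
Codon 5 TGT (Cys): 38.7 per 1000.
Codon 6 TGT (Cys): 38.7 per 1000.
Codon 7 CTA (Leu): 33.0 per 1000.
Lowest frequency is 6.0 at codon 2.

2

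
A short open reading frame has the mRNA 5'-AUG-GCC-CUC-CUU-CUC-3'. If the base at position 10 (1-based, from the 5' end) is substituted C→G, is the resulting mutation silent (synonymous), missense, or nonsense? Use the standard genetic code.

Position 10 falls in codon 4: CUU → Leu.
After the substitution the codon is GUU → Val.
Leu ≠ Val, so this is a missense mutation.

missense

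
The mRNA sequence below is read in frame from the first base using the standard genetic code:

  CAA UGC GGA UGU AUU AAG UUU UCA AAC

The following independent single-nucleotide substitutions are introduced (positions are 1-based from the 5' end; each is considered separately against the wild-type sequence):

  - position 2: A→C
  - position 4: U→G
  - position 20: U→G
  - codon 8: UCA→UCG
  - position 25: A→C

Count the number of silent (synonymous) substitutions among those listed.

1

Codon 1: CAA (Gln) → CCA (Pro) — missense.
Codon 2: UGC (Cys) → GGC (Gly) — missense.
Codon 7: UUU (Phe) → UGU (Cys) — missense.
Codon 8: UCA (Ser) → UCG (Ser) — synonymous.
Codon 9: AAC (Asn) → CAC (His) — missense.
Synonymous: 1 of 5.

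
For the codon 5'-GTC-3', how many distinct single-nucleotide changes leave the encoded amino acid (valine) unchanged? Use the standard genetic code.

Position 1: none → 0 synonymous.
Position 2: none → 0 synonymous.
Position 3: GTT, GTA, GTG → 3 synonymous.
Total: 0 + 0 + 3 = 3.

3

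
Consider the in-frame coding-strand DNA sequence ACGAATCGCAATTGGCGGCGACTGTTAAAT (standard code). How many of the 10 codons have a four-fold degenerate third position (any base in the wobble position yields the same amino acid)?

5

Codon 1 ACG (Thr): third position 4-fold.
Codon 2 AAT (Asn): third position 2-fold.
Codon 3 CGC (Arg): third position 4-fold.
Codon 4 AAT (Asn): third position 2-fold.
Codon 5 TGG (Trp): third position 1-fold.
Codon 6 CGG (Arg): third position 4-fold.
Codon 7 CGA (Arg): third position 4-fold.
Codon 8 CTG (Leu): third position 4-fold.
Codon 9 TTA (Leu): third position 2-fold.
Codon 10 AAT (Asn): third position 2-fold.
Four-fold degenerate third positions: 5.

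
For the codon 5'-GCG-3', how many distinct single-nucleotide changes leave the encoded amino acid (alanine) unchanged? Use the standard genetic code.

3

Position 1: none → 0 synonymous.
Position 2: none → 0 synonymous.
Position 3: GCU, GCC, GCA → 3 synonymous.
Total: 0 + 0 + 3 = 3.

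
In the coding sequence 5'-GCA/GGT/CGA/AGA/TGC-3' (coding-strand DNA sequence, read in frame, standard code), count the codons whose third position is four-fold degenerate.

Codon 1 GCA (Ala): third position 4-fold.
Codon 2 GGT (Gly): third position 4-fold.
Codon 3 CGA (Arg): third position 4-fold.
Codon 4 AGA (Arg): third position 2-fold.
Codon 5 TGC (Cys): third position 2-fold.
Four-fold degenerate third positions: 3.

3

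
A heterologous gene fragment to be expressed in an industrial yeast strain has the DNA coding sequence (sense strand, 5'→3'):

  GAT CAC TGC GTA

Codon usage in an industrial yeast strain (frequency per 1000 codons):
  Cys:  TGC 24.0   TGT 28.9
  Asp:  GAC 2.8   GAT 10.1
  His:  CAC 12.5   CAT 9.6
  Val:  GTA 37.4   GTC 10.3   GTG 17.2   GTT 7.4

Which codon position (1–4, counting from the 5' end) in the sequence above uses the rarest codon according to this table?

Codon 1 GAT (Asp): 10.1 per 1000.
Codon 2 CAC (His): 12.5 per 1000.
Codon 3 TGC (Cys): 24.0 per 1000.
Codon 4 GTA (Val): 37.4 per 1000.
Lowest frequency is 10.1 at codon 1.

1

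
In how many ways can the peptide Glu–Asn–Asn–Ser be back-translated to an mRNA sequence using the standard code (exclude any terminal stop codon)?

Glu: 2 codons.
Asn: 2 codons.
Asn: 2 codons.
Ser: 6 codons.
2 × 2 × 2 × 6 = 48.

48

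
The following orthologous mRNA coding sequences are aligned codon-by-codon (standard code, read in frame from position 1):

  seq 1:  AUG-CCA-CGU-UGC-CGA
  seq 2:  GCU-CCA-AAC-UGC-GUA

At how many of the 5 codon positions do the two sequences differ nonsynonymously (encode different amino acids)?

3

Codon 1: AUG Met / GCU Ala — nonsynonymous.
Codon 2: CCA Pro / CCA Pro — identical.
Codon 3: CGU Arg / AAC Asn — nonsynonymous.
Codon 4: UGC Cys / UGC Cys — identical.
Codon 5: CGA Arg / GUA Val — nonsynonymous.
Nonsynonymous differences: 3.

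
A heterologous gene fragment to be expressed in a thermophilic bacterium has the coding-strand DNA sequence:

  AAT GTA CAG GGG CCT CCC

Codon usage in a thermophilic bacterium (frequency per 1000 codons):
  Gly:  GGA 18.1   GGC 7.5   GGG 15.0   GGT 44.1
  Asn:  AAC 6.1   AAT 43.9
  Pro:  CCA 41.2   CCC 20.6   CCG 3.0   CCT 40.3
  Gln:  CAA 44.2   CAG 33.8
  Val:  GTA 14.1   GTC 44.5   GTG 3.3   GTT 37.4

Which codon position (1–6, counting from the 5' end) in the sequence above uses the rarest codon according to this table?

Codon 1 AAT (Asn): 43.9 per 1000.
Codon 2 GTA (Val): 14.1 per 1000.
Codon 3 CAG (Gln): 33.8 per 1000.
Codon 4 GGG (Gly): 15.0 per 1000.
Codon 5 CCT (Pro): 40.3 per 1000.
Codon 6 CCC (Pro): 20.6 per 1000.
Lowest frequency is 14.1 at codon 2.

2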